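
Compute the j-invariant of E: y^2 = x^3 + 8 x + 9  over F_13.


Delta = -16(4 a^3 + 27 b^2) mod 13 = 9
-1728 * (4 a)^3 = -1728 * (4*8)^3 mod 13 = 8
j = 8 * 9^(-1) mod 13 = 11

j = 11 (mod 13)


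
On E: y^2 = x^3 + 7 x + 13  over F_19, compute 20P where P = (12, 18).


k = 20 = 10100_2 (binary, LSB first: 00101)
Double-and-add from P = (12, 18):
  bit 0 = 0: acc unchanged = O
  bit 1 = 0: acc unchanged = O
  bit 2 = 1: acc = O + (14, 10) = (14, 10)
  bit 3 = 0: acc unchanged = (14, 10)
  bit 4 = 1: acc = (14, 10) + (7, 14) = (15, 15)

20P = (15, 15)


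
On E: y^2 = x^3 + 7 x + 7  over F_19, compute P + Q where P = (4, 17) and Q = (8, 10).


P != Q, so use the chord formula.
s = (y2 - y1) / (x2 - x1) = (12) / (4) mod 19 = 3
x3 = s^2 - x1 - x2 mod 19 = 3^2 - 4 - 8 = 16
y3 = s (x1 - x3) - y1 mod 19 = 3 * (4 - 16) - 17 = 4

P + Q = (16, 4)


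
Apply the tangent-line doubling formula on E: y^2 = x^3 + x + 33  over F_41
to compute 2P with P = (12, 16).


Doubling: s = (3 x1^2 + a) / (2 y1)
s = (3*12^2 + 1) / (2*16) mod 41 = 2
x3 = s^2 - 2 x1 mod 41 = 2^2 - 2*12 = 21
y3 = s (x1 - x3) - y1 mod 41 = 2 * (12 - 21) - 16 = 7

2P = (21, 7)


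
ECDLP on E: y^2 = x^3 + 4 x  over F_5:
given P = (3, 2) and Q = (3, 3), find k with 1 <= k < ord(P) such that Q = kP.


Enumerate multiples of P until we hit Q = (3, 3):
  1P = (3, 2)
  2P = (0, 0)
  3P = (3, 3)
Match found at i = 3.

k = 3


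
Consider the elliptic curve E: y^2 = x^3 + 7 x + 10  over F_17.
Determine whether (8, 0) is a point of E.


Check whether y^2 = x^3 + 7 x + 10 (mod 17) for (x, y) = (8, 0).
LHS: y^2 = 0^2 mod 17 = 0
RHS: x^3 + 7 x + 10 = 8^3 + 7*8 + 10 mod 17 = 0
LHS = RHS

Yes, on the curve


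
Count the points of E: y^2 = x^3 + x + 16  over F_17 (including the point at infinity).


For each x in F_17, count y with y^2 = x^3 + 1 x + 16 mod 17:
  x = 0: RHS = 16, y in [4, 13]  -> 2 point(s)
  x = 1: RHS = 1, y in [1, 16]  -> 2 point(s)
  x = 2: RHS = 9, y in [3, 14]  -> 2 point(s)
  x = 4: RHS = 16, y in [4, 13]  -> 2 point(s)
  x = 6: RHS = 0, y in [0]  -> 1 point(s)
  x = 7: RHS = 9, y in [3, 14]  -> 2 point(s)
  x = 8: RHS = 9, y in [3, 14]  -> 2 point(s)
  x = 11: RHS = 15, y in [7, 10]  -> 2 point(s)
  x = 13: RHS = 16, y in [4, 13]  -> 2 point(s)
Affine points: 17. Add the point at infinity: total = 18.

#E(F_17) = 18


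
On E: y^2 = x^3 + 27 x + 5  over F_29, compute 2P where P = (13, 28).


Doubling: s = (3 x1^2 + a) / (2 y1)
s = (3*13^2 + 27) / (2*28) mod 29 = 23
x3 = s^2 - 2 x1 mod 29 = 23^2 - 2*13 = 10
y3 = s (x1 - x3) - y1 mod 29 = 23 * (13 - 10) - 28 = 12

2P = (10, 12)


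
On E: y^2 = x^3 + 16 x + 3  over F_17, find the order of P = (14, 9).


Compute successive multiples of P until we hit O:
  1P = (14, 9)
  2P = (2, 14)
  3P = (2, 3)
  4P = (14, 8)
  5P = O

ord(P) = 5


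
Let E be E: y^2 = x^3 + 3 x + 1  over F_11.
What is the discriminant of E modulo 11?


4 a^3 + 27 b^2 = 4*3^3 + 27*1^2 = 108 + 27 = 135
Delta = -16 * (135) = -2160
Delta mod 11 = 7

Delta = 7 (mod 11)


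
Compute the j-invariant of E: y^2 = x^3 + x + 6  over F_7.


Delta = -16(4 a^3 + 27 b^2) mod 7 = 1
-1728 * (4 a)^3 = -1728 * (4*1)^3 mod 7 = 1
j = 1 * 1^(-1) mod 7 = 1

j = 1 (mod 7)


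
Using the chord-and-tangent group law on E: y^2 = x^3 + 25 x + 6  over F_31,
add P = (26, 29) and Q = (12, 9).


P != Q, so use the chord formula.
s = (y2 - y1) / (x2 - x1) = (11) / (17) mod 31 = 28
x3 = s^2 - x1 - x2 mod 31 = 28^2 - 26 - 12 = 2
y3 = s (x1 - x3) - y1 mod 31 = 28 * (26 - 2) - 29 = 23

P + Q = (2, 23)


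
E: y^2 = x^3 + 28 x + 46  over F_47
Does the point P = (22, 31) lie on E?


Check whether y^2 = x^3 + 28 x + 46 (mod 47) for (x, y) = (22, 31).
LHS: y^2 = 31^2 mod 47 = 21
RHS: x^3 + 28 x + 46 = 22^3 + 28*22 + 46 mod 47 = 30
LHS != RHS

No, not on the curve


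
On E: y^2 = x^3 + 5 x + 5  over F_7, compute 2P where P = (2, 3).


k = 2 = 10_2 (binary, LSB first: 01)
Double-and-add from P = (2, 3):
  bit 0 = 0: acc unchanged = O
  bit 1 = 1: acc = O + (5, 6) = (5, 6)

2P = (5, 6)


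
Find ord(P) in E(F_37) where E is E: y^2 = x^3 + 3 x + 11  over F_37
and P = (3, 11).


Compute successive multiples of P until we hit O:
  1P = (3, 11)
  2P = (35, 16)
  3P = (0, 23)
  4P = (13, 29)
  5P = (5, 15)
  6P = (33, 3)
  7P = (31, 31)
  8P = (2, 32)
  ... (continuing to 36P)
  36P = O

ord(P) = 36


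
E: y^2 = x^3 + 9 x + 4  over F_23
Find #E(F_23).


For each x in F_23, count y with y^2 = x^3 + 9 x + 4 mod 23:
  x = 0: RHS = 4, y in [2, 21]  -> 2 point(s)
  x = 3: RHS = 12, y in [9, 14]  -> 2 point(s)
  x = 4: RHS = 12, y in [9, 14]  -> 2 point(s)
  x = 5: RHS = 13, y in [6, 17]  -> 2 point(s)
  x = 8: RHS = 13, y in [6, 17]  -> 2 point(s)
  x = 9: RHS = 9, y in [3, 20]  -> 2 point(s)
  x = 10: RHS = 13, y in [6, 17]  -> 2 point(s)
  x = 11: RHS = 8, y in [10, 13]  -> 2 point(s)
  x = 12: RHS = 0, y in [0]  -> 1 point(s)
  x = 13: RHS = 18, y in [8, 15]  -> 2 point(s)
  x = 15: RHS = 18, y in [8, 15]  -> 2 point(s)
  x = 16: RHS = 12, y in [9, 14]  -> 2 point(s)
  x = 18: RHS = 18, y in [8, 15]  -> 2 point(s)
  x = 21: RHS = 1, y in [1, 22]  -> 2 point(s)
Affine points: 27. Add the point at infinity: total = 28.

#E(F_23) = 28


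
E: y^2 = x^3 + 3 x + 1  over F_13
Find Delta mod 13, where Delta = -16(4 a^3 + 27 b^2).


4 a^3 + 27 b^2 = 4*3^3 + 27*1^2 = 108 + 27 = 135
Delta = -16 * (135) = -2160
Delta mod 13 = 11

Delta = 11 (mod 13)


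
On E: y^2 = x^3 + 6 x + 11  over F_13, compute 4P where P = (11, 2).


k = 4 = 100_2 (binary, LSB first: 001)
Double-and-add from P = (11, 2):
  bit 0 = 0: acc unchanged = O
  bit 1 = 0: acc unchanged = O
  bit 2 = 1: acc = O + (11, 11) = (11, 11)

4P = (11, 11)


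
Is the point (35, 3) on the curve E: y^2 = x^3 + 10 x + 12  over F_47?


Check whether y^2 = x^3 + 10 x + 12 (mod 47) for (x, y) = (35, 3).
LHS: y^2 = 3^2 mod 47 = 9
RHS: x^3 + 10 x + 12 = 35^3 + 10*35 + 12 mod 47 = 44
LHS != RHS

No, not on the curve


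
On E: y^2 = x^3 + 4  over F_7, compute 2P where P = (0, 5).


Doubling: s = (3 x1^2 + a) / (2 y1)
s = (3*0^2 + 0) / (2*5) mod 7 = 0
x3 = s^2 - 2 x1 mod 7 = 0^2 - 2*0 = 0
y3 = s (x1 - x3) - y1 mod 7 = 0 * (0 - 0) - 5 = 2

2P = (0, 2)


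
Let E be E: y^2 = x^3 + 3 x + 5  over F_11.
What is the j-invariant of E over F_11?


Delta = -16(4 a^3 + 27 b^2) mod 11 = 1
-1728 * (4 a)^3 = -1728 * (4*3)^3 mod 11 = 10
j = 10 * 1^(-1) mod 11 = 10

j = 10 (mod 11)


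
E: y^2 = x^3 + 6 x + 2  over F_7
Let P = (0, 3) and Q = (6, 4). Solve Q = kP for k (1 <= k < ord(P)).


Enumerate multiples of P until we hit Q = (6, 4):
  1P = (0, 3)
  2P = (1, 3)
  3P = (6, 4)
Match found at i = 3.

k = 3


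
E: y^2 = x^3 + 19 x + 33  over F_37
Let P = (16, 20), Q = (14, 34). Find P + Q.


P != Q, so use the chord formula.
s = (y2 - y1) / (x2 - x1) = (14) / (35) mod 37 = 30
x3 = s^2 - x1 - x2 mod 37 = 30^2 - 16 - 14 = 19
y3 = s (x1 - x3) - y1 mod 37 = 30 * (16 - 19) - 20 = 1

P + Q = (19, 1)


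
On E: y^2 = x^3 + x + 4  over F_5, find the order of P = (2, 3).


Compute successive multiples of P until we hit O:
  1P = (2, 3)
  2P = (0, 3)
  3P = (3, 2)
  4P = (1, 1)
  5P = (1, 4)
  6P = (3, 3)
  7P = (0, 2)
  8P = (2, 2)
  ... (continuing to 9P)
  9P = O

ord(P) = 9


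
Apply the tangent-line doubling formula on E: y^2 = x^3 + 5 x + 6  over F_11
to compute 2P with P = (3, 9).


Doubling: s = (3 x1^2 + a) / (2 y1)
s = (3*3^2 + 5) / (2*9) mod 11 = 3
x3 = s^2 - 2 x1 mod 11 = 3^2 - 2*3 = 3
y3 = s (x1 - x3) - y1 mod 11 = 3 * (3 - 3) - 9 = 2

2P = (3, 2)


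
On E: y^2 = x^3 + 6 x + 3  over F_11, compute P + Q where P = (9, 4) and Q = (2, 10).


P != Q, so use the chord formula.
s = (y2 - y1) / (x2 - x1) = (6) / (4) mod 11 = 7
x3 = s^2 - x1 - x2 mod 11 = 7^2 - 9 - 2 = 5
y3 = s (x1 - x3) - y1 mod 11 = 7 * (9 - 5) - 4 = 2

P + Q = (5, 2)


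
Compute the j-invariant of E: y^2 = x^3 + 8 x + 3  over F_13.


Delta = -16(4 a^3 + 27 b^2) mod 13 = 4
-1728 * (4 a)^3 = -1728 * (4*8)^3 mod 13 = 8
j = 8 * 4^(-1) mod 13 = 2

j = 2 (mod 13)


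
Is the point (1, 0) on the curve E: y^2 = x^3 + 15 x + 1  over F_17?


Check whether y^2 = x^3 + 15 x + 1 (mod 17) for (x, y) = (1, 0).
LHS: y^2 = 0^2 mod 17 = 0
RHS: x^3 + 15 x + 1 = 1^3 + 15*1 + 1 mod 17 = 0
LHS = RHS

Yes, on the curve


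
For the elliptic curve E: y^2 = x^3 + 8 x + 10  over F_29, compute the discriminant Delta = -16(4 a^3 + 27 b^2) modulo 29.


4 a^3 + 27 b^2 = 4*8^3 + 27*10^2 = 2048 + 2700 = 4748
Delta = -16 * (4748) = -75968
Delta mod 29 = 12

Delta = 12 (mod 29)


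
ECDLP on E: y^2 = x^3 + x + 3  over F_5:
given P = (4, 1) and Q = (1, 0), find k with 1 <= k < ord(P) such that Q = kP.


Enumerate multiples of P until we hit Q = (1, 0):
  1P = (4, 1)
  2P = (1, 0)
Match found at i = 2.

k = 2


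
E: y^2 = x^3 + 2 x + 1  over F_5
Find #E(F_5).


For each x in F_5, count y with y^2 = x^3 + 2 x + 1 mod 5:
  x = 0: RHS = 1, y in [1, 4]  -> 2 point(s)
  x = 1: RHS = 4, y in [2, 3]  -> 2 point(s)
  x = 3: RHS = 4, y in [2, 3]  -> 2 point(s)
Affine points: 6. Add the point at infinity: total = 7.

#E(F_5) = 7


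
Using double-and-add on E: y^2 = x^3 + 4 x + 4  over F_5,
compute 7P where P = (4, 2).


k = 7 = 111_2 (binary, LSB first: 111)
Double-and-add from P = (4, 2):
  bit 0 = 1: acc = O + (4, 2) = (4, 2)
  bit 1 = 1: acc = (4, 2) + (1, 2) = (0, 3)
  bit 2 = 1: acc = (0, 3) + (2, 0) = (4, 3)

7P = (4, 3)


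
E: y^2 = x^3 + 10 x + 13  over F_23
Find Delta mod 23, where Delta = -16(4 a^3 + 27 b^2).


4 a^3 + 27 b^2 = 4*10^3 + 27*13^2 = 4000 + 4563 = 8563
Delta = -16 * (8563) = -137008
Delta mod 23 = 3

Delta = 3 (mod 23)


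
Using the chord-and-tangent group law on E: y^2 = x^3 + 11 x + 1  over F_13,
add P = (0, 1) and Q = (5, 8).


P != Q, so use the chord formula.
s = (y2 - y1) / (x2 - x1) = (7) / (5) mod 13 = 4
x3 = s^2 - x1 - x2 mod 13 = 4^2 - 0 - 5 = 11
y3 = s (x1 - x3) - y1 mod 13 = 4 * (0 - 11) - 1 = 7

P + Q = (11, 7)


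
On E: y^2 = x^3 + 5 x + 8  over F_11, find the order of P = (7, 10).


Compute successive multiples of P until we hit O:
  1P = (7, 10)
  2P = (9, 10)
  3P = (6, 1)
  4P = (2, 2)
  5P = (5, 2)
  6P = (4, 2)
  7P = (1, 6)
  8P = (1, 5)
  ... (continuing to 15P)
  15P = O

ord(P) = 15


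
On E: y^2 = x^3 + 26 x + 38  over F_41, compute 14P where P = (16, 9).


k = 14 = 1110_2 (binary, LSB first: 0111)
Double-and-add from P = (16, 9):
  bit 0 = 0: acc unchanged = O
  bit 1 = 1: acc = O + (4, 1) = (4, 1)
  bit 2 = 1: acc = (4, 1) + (8, 15) = (31, 7)
  bit 3 = 1: acc = (31, 7) + (2, 4) = (26, 2)

14P = (26, 2)


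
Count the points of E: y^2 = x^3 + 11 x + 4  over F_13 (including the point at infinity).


For each x in F_13, count y with y^2 = x^3 + 11 x + 4 mod 13:
  x = 0: RHS = 4, y in [2, 11]  -> 2 point(s)
  x = 1: RHS = 3, y in [4, 9]  -> 2 point(s)
  x = 3: RHS = 12, y in [5, 8]  -> 2 point(s)
  x = 6: RHS = 0, y in [0]  -> 1 point(s)
  x = 9: RHS = 0, y in [0]  -> 1 point(s)
  x = 10: RHS = 9, y in [3, 10]  -> 2 point(s)
  x = 11: RHS = 0, y in [0]  -> 1 point(s)
Affine points: 11. Add the point at infinity: total = 12.

#E(F_13) = 12


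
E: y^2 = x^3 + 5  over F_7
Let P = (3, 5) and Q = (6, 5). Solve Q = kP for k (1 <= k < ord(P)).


Enumerate multiples of P until we hit Q = (6, 5):
  1P = (3, 5)
  2P = (5, 5)
  3P = (6, 2)
  4P = (6, 5)
Match found at i = 4.

k = 4


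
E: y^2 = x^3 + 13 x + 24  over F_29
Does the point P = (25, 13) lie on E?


Check whether y^2 = x^3 + 13 x + 24 (mod 29) for (x, y) = (25, 13).
LHS: y^2 = 13^2 mod 29 = 24
RHS: x^3 + 13 x + 24 = 25^3 + 13*25 + 24 mod 29 = 24
LHS = RHS

Yes, on the curve


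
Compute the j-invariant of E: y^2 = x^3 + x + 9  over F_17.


Delta = -16(4 a^3 + 27 b^2) mod 17 = 15
-1728 * (4 a)^3 = -1728 * (4*1)^3 mod 17 = 10
j = 10 * 15^(-1) mod 17 = 12

j = 12 (mod 17)


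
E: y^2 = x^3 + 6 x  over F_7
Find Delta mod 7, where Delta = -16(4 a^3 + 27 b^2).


4 a^3 + 27 b^2 = 4*6^3 + 27*0^2 = 864 + 0 = 864
Delta = -16 * (864) = -13824
Delta mod 7 = 1

Delta = 1 (mod 7)


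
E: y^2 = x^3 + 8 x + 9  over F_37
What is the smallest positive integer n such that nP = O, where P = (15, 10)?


Compute successive multiples of P until we hit O:
  1P = (15, 10)
  2P = (8, 20)
  3P = (10, 4)
  4P = (9, 12)
  5P = (9, 25)
  6P = (10, 33)
  7P = (8, 17)
  8P = (15, 27)
  ... (continuing to 9P)
  9P = O

ord(P) = 9


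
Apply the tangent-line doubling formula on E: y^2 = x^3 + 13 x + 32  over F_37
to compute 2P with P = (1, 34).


Doubling: s = (3 x1^2 + a) / (2 y1)
s = (3*1^2 + 13) / (2*34) mod 37 = 22
x3 = s^2 - 2 x1 mod 37 = 22^2 - 2*1 = 1
y3 = s (x1 - x3) - y1 mod 37 = 22 * (1 - 1) - 34 = 3

2P = (1, 3)


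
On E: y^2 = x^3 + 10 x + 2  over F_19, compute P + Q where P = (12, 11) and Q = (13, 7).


P != Q, so use the chord formula.
s = (y2 - y1) / (x2 - x1) = (15) / (1) mod 19 = 15
x3 = s^2 - x1 - x2 mod 19 = 15^2 - 12 - 13 = 10
y3 = s (x1 - x3) - y1 mod 19 = 15 * (12 - 10) - 11 = 0

P + Q = (10, 0)


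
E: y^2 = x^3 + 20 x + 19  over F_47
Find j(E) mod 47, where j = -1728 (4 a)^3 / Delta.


Delta = -16(4 a^3 + 27 b^2) mod 47 = 12
-1728 * (4 a)^3 = -1728 * (4*20)^3 mod 47 = 37
j = 37 * 12^(-1) mod 47 = 7

j = 7 (mod 47)


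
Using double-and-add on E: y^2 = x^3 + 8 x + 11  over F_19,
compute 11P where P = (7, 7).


k = 11 = 1011_2 (binary, LSB first: 1101)
Double-and-add from P = (7, 7):
  bit 0 = 1: acc = O + (7, 7) = (7, 7)
  bit 1 = 1: acc = (7, 7) + (16, 6) = (0, 7)
  bit 2 = 0: acc unchanged = (0, 7)
  bit 3 = 1: acc = (0, 7) + (6, 3) = (5, 9)

11P = (5, 9)


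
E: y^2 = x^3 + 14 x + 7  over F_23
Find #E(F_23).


For each x in F_23, count y with y^2 = x^3 + 14 x + 7 mod 23:
  x = 4: RHS = 12, y in [9, 14]  -> 2 point(s)
  x = 5: RHS = 18, y in [8, 15]  -> 2 point(s)
  x = 6: RHS = 8, y in [10, 13]  -> 2 point(s)
  x = 14: RHS = 3, y in [7, 16]  -> 2 point(s)
  x = 15: RHS = 4, y in [2, 21]  -> 2 point(s)
  x = 16: RHS = 3, y in [7, 16]  -> 2 point(s)
  x = 17: RHS = 6, y in [11, 12]  -> 2 point(s)
  x = 19: RHS = 2, y in [5, 18]  -> 2 point(s)
Affine points: 16. Add the point at infinity: total = 17.

#E(F_23) = 17


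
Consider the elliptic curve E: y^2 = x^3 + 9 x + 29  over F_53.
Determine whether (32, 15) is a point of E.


Check whether y^2 = x^3 + 9 x + 29 (mod 53) for (x, y) = (32, 15).
LHS: y^2 = 15^2 mod 53 = 13
RHS: x^3 + 9 x + 29 = 32^3 + 9*32 + 29 mod 53 = 13
LHS = RHS

Yes, on the curve


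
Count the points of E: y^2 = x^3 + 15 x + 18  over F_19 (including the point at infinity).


For each x in F_19, count y with y^2 = x^3 + 15 x + 18 mod 19:
  x = 4: RHS = 9, y in [3, 16]  -> 2 point(s)
  x = 5: RHS = 9, y in [3, 16]  -> 2 point(s)
  x = 6: RHS = 1, y in [1, 18]  -> 2 point(s)
  x = 8: RHS = 4, y in [2, 17]  -> 2 point(s)
  x = 10: RHS = 9, y in [3, 16]  -> 2 point(s)
  x = 12: RHS = 7, y in [8, 11]  -> 2 point(s)
  x = 13: RHS = 16, y in [4, 15]  -> 2 point(s)
Affine points: 14. Add the point at infinity: total = 15.

#E(F_19) = 15


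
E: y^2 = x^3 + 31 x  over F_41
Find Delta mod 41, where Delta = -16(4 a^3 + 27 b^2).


4 a^3 + 27 b^2 = 4*31^3 + 27*0^2 = 119164 + 0 = 119164
Delta = -16 * (119164) = -1906624
Delta mod 41 = 40

Delta = 40 (mod 41)


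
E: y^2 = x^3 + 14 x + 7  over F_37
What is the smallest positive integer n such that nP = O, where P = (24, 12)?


Compute successive multiples of P until we hit O:
  1P = (24, 12)
  2P = (0, 28)
  3P = (34, 7)
  4P = (7, 35)
  5P = (15, 15)
  6P = (31, 15)
  7P = (29, 7)
  8P = (22, 23)
  ... (continuing to 42P)
  42P = O

ord(P) = 42


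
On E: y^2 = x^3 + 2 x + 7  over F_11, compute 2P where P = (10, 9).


Doubling: s = (3 x1^2 + a) / (2 y1)
s = (3*10^2 + 2) / (2*9) mod 11 = 7
x3 = s^2 - 2 x1 mod 11 = 7^2 - 2*10 = 7
y3 = s (x1 - x3) - y1 mod 11 = 7 * (10 - 7) - 9 = 1

2P = (7, 1)


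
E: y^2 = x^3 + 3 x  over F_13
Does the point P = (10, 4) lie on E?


Check whether y^2 = x^3 + 3 x + 0 (mod 13) for (x, y) = (10, 4).
LHS: y^2 = 4^2 mod 13 = 3
RHS: x^3 + 3 x + 0 = 10^3 + 3*10 + 0 mod 13 = 3
LHS = RHS

Yes, on the curve


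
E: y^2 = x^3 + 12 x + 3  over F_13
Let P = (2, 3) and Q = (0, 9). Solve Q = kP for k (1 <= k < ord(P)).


Enumerate multiples of P until we hit Q = (0, 9):
  1P = (2, 3)
  2P = (12, 9)
  3P = (3, 12)
  4P = (11, 7)
  5P = (1, 9)
  6P = (7, 1)
  7P = (0, 4)
  8P = (8, 0)
  9P = (0, 9)
Match found at i = 9.

k = 9


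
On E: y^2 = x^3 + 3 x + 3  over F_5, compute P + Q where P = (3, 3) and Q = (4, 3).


P != Q, so use the chord formula.
s = (y2 - y1) / (x2 - x1) = (0) / (1) mod 5 = 0
x3 = s^2 - x1 - x2 mod 5 = 0^2 - 3 - 4 = 3
y3 = s (x1 - x3) - y1 mod 5 = 0 * (3 - 3) - 3 = 2

P + Q = (3, 2)


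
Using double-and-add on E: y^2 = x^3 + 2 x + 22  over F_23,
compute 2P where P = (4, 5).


k = 2 = 10_2 (binary, LSB first: 01)
Double-and-add from P = (4, 5):
  bit 0 = 0: acc unchanged = O
  bit 1 = 1: acc = O + (17, 22) = (17, 22)

2P = (17, 22)


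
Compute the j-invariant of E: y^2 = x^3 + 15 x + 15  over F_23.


Delta = -16(4 a^3 + 27 b^2) mod 23 = 14
-1728 * (4 a)^3 = -1728 * (4*15)^3 mod 23 = 2
j = 2 * 14^(-1) mod 23 = 10

j = 10 (mod 23)


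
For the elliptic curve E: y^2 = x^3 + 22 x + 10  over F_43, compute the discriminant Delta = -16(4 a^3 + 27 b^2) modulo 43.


4 a^3 + 27 b^2 = 4*22^3 + 27*10^2 = 42592 + 2700 = 45292
Delta = -16 * (45292) = -724672
Delta mod 43 = 7

Delta = 7 (mod 43)


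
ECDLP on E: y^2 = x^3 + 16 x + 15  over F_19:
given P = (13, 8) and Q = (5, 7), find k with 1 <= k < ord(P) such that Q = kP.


Enumerate multiples of P until we hit Q = (5, 7):
  1P = (13, 8)
  2P = (2, 6)
  3P = (10, 15)
  4P = (12, 15)
  5P = (5, 12)
  6P = (6, 17)
  7P = (16, 4)
  8P = (15, 1)
  9P = (8, 3)
  10P = (18, 6)
  11P = (14, 0)
  12P = (18, 13)
  13P = (8, 16)
  14P = (15, 18)
  15P = (16, 15)
  16P = (6, 2)
  17P = (5, 7)
Match found at i = 17.

k = 17


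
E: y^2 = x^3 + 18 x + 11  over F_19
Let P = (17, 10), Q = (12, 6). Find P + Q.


P != Q, so use the chord formula.
s = (y2 - y1) / (x2 - x1) = (15) / (14) mod 19 = 16
x3 = s^2 - x1 - x2 mod 19 = 16^2 - 17 - 12 = 18
y3 = s (x1 - x3) - y1 mod 19 = 16 * (17 - 18) - 10 = 12

P + Q = (18, 12)


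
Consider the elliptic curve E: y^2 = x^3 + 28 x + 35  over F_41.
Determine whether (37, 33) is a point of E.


Check whether y^2 = x^3 + 28 x + 35 (mod 41) for (x, y) = (37, 33).
LHS: y^2 = 33^2 mod 41 = 23
RHS: x^3 + 28 x + 35 = 37^3 + 28*37 + 35 mod 41 = 23
LHS = RHS

Yes, on the curve


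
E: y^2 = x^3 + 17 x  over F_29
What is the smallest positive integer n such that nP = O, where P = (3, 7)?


Compute successive multiples of P until we hit O:
  1P = (3, 7)
  2P = (24, 14)
  3P = (15, 18)
  4P = (6, 12)
  5P = (26, 3)
  6P = (23, 28)
  7P = (2, 10)
  8P = (4, 25)
  ... (continuing to 26P)
  26P = O

ord(P) = 26


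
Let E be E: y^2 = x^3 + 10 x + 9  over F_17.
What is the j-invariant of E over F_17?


Delta = -16(4 a^3 + 27 b^2) mod 17 = 16
-1728 * (4 a)^3 = -1728 * (4*10)^3 mod 17 = 4
j = 4 * 16^(-1) mod 17 = 13

j = 13 (mod 17)


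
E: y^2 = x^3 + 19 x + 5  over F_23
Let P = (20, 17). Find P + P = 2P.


Doubling: s = (3 x1^2 + a) / (2 y1)
s = (3*20^2 + 19) / (2*17) mod 23 = 0
x3 = s^2 - 2 x1 mod 23 = 0^2 - 2*20 = 6
y3 = s (x1 - x3) - y1 mod 23 = 0 * (20 - 6) - 17 = 6

2P = (6, 6)


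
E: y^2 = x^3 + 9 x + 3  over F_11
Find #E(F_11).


For each x in F_11, count y with y^2 = x^3 + 9 x + 3 mod 11:
  x = 0: RHS = 3, y in [5, 6]  -> 2 point(s)
  x = 4: RHS = 4, y in [2, 9]  -> 2 point(s)
  x = 6: RHS = 9, y in [3, 8]  -> 2 point(s)
  x = 8: RHS = 4, y in [2, 9]  -> 2 point(s)
  x = 10: RHS = 4, y in [2, 9]  -> 2 point(s)
Affine points: 10. Add the point at infinity: total = 11.

#E(F_11) = 11


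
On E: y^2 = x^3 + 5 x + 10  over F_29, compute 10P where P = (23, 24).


k = 10 = 1010_2 (binary, LSB first: 0101)
Double-and-add from P = (23, 24):
  bit 0 = 0: acc unchanged = O
  bit 1 = 1: acc = O + (6, 13) = (6, 13)
  bit 2 = 0: acc unchanged = (6, 13)
  bit 3 = 1: acc = (6, 13) + (21, 3) = (25, 19)

10P = (25, 19)


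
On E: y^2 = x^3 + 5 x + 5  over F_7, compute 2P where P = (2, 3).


Doubling: s = (3 x1^2 + a) / (2 y1)
s = (3*2^2 + 5) / (2*3) mod 7 = 4
x3 = s^2 - 2 x1 mod 7 = 4^2 - 2*2 = 5
y3 = s (x1 - x3) - y1 mod 7 = 4 * (2 - 5) - 3 = 6

2P = (5, 6)


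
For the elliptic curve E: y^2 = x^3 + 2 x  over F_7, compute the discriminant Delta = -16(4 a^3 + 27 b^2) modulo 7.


4 a^3 + 27 b^2 = 4*2^3 + 27*0^2 = 32 + 0 = 32
Delta = -16 * (32) = -512
Delta mod 7 = 6

Delta = 6 (mod 7)


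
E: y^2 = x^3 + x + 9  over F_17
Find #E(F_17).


For each x in F_17, count y with y^2 = x^3 + 1 x + 9 mod 17:
  x = 0: RHS = 9, y in [3, 14]  -> 2 point(s)
  x = 2: RHS = 2, y in [6, 11]  -> 2 point(s)
  x = 4: RHS = 9, y in [3, 14]  -> 2 point(s)
  x = 7: RHS = 2, y in [6, 11]  -> 2 point(s)
  x = 8: RHS = 2, y in [6, 11]  -> 2 point(s)
  x = 9: RHS = 16, y in [4, 13]  -> 2 point(s)
  x = 10: RHS = 16, y in [4, 13]  -> 2 point(s)
  x = 11: RHS = 8, y in [5, 12]  -> 2 point(s)
  x = 12: RHS = 15, y in [7, 10]  -> 2 point(s)
  x = 13: RHS = 9, y in [3, 14]  -> 2 point(s)
  x = 14: RHS = 13, y in [8, 9]  -> 2 point(s)
  x = 15: RHS = 16, y in [4, 13]  -> 2 point(s)
Affine points: 24. Add the point at infinity: total = 25.

#E(F_17) = 25


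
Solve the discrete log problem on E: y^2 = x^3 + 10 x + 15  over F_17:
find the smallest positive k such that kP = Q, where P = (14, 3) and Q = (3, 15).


Enumerate multiples of P until we hit Q = (3, 15):
  1P = (14, 3)
  2P = (2, 3)
  3P = (1, 14)
  4P = (0, 10)
  5P = (16, 15)
  6P = (6, 11)
  7P = (15, 15)
  8P = (13, 9)
  9P = (9, 1)
  10P = (3, 15)
Match found at i = 10.

k = 10


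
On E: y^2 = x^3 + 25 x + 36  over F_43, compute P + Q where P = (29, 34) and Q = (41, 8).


P != Q, so use the chord formula.
s = (y2 - y1) / (x2 - x1) = (17) / (12) mod 43 = 5
x3 = s^2 - x1 - x2 mod 43 = 5^2 - 29 - 41 = 41
y3 = s (x1 - x3) - y1 mod 43 = 5 * (29 - 41) - 34 = 35

P + Q = (41, 35)


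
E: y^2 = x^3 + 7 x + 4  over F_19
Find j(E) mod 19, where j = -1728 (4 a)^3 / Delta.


Delta = -16(4 a^3 + 27 b^2) mod 19 = 16
-1728 * (4 a)^3 = -1728 * (4*7)^3 mod 19 = 7
j = 7 * 16^(-1) mod 19 = 4

j = 4 (mod 19)


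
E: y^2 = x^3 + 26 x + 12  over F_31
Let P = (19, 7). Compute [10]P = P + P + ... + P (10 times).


k = 10 = 1010_2 (binary, LSB first: 0101)
Double-and-add from P = (19, 7):
  bit 0 = 0: acc unchanged = O
  bit 1 = 1: acc = O + (1, 15) = (1, 15)
  bit 2 = 0: acc unchanged = (1, 15)
  bit 3 = 1: acc = (1, 15) + (29, 18) = (2, 17)

10P = (2, 17)


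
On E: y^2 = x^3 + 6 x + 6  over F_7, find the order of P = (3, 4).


Compute successive multiples of P until we hit O:
  1P = (3, 4)
  2P = (5, 0)
  3P = (3, 3)
  4P = O

ord(P) = 4


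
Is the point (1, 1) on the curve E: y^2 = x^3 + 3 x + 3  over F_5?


Check whether y^2 = x^3 + 3 x + 3 (mod 5) for (x, y) = (1, 1).
LHS: y^2 = 1^2 mod 5 = 1
RHS: x^3 + 3 x + 3 = 1^3 + 3*1 + 3 mod 5 = 2
LHS != RHS

No, not on the curve


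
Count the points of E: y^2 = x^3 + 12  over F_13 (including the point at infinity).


For each x in F_13, count y with y^2 = x^3 + 0 x + 12 mod 13:
  x = 0: RHS = 12, y in [5, 8]  -> 2 point(s)
  x = 1: RHS = 0, y in [0]  -> 1 point(s)
  x = 3: RHS = 0, y in [0]  -> 1 point(s)
  x = 7: RHS = 4, y in [2, 11]  -> 2 point(s)
  x = 8: RHS = 4, y in [2, 11]  -> 2 point(s)
  x = 9: RHS = 0, y in [0]  -> 1 point(s)
  x = 11: RHS = 4, y in [2, 11]  -> 2 point(s)
Affine points: 11. Add the point at infinity: total = 12.

#E(F_13) = 12


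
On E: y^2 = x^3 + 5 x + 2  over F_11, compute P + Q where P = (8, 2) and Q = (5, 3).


P != Q, so use the chord formula.
s = (y2 - y1) / (x2 - x1) = (1) / (8) mod 11 = 7
x3 = s^2 - x1 - x2 mod 11 = 7^2 - 8 - 5 = 3
y3 = s (x1 - x3) - y1 mod 11 = 7 * (8 - 3) - 2 = 0

P + Q = (3, 0)


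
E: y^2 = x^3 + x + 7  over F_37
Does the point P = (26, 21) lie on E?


Check whether y^2 = x^3 + 1 x + 7 (mod 37) for (x, y) = (26, 21).
LHS: y^2 = 21^2 mod 37 = 34
RHS: x^3 + 1 x + 7 = 26^3 + 1*26 + 7 mod 37 = 34
LHS = RHS

Yes, on the curve


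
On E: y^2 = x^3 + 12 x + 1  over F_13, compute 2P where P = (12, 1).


Doubling: s = (3 x1^2 + a) / (2 y1)
s = (3*12^2 + 12) / (2*1) mod 13 = 1
x3 = s^2 - 2 x1 mod 13 = 1^2 - 2*12 = 3
y3 = s (x1 - x3) - y1 mod 13 = 1 * (12 - 3) - 1 = 8

2P = (3, 8)


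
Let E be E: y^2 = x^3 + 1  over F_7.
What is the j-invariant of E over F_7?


Delta = -16(4 a^3 + 27 b^2) mod 7 = 2
-1728 * (4 a)^3 = -1728 * (4*0)^3 mod 7 = 0
j = 0 * 2^(-1) mod 7 = 0

j = 0 (mod 7)


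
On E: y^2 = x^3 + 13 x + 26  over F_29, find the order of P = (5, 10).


Compute successive multiples of P until we hit O:
  1P = (5, 10)
  2P = (14, 20)
  3P = (3, 18)
  4P = (8, 2)
  5P = (7, 5)
  6P = (16, 3)
  7P = (12, 5)
  8P = (6, 28)
  ... (continuing to 22P)
  22P = O

ord(P) = 22


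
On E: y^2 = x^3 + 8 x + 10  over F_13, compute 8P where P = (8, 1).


k = 8 = 1000_2 (binary, LSB first: 0001)
Double-and-add from P = (8, 1):
  bit 0 = 0: acc unchanged = O
  bit 1 = 0: acc unchanged = O
  bit 2 = 0: acc unchanged = O
  bit 3 = 1: acc = O + (3, 10) = (3, 10)

8P = (3, 10)


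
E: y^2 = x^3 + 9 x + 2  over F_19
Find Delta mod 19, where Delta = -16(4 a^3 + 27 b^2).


4 a^3 + 27 b^2 = 4*9^3 + 27*2^2 = 2916 + 108 = 3024
Delta = -16 * (3024) = -48384
Delta mod 19 = 9

Delta = 9 (mod 19)


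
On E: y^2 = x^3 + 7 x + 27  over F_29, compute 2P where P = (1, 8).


Doubling: s = (3 x1^2 + a) / (2 y1)
s = (3*1^2 + 7) / (2*8) mod 29 = 26
x3 = s^2 - 2 x1 mod 29 = 26^2 - 2*1 = 7
y3 = s (x1 - x3) - y1 mod 29 = 26 * (1 - 7) - 8 = 10

2P = (7, 10)


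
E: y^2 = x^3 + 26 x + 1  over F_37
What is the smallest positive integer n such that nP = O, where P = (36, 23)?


Compute successive multiples of P until we hit O:
  1P = (36, 23)
  2P = (27, 6)
  3P = (10, 22)
  4P = (17, 19)
  5P = (11, 29)
  6P = (18, 23)
  7P = (20, 14)
  8P = (28, 0)
  ... (continuing to 16P)
  16P = O

ord(P) = 16


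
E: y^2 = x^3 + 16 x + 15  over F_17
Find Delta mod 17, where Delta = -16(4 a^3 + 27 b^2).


4 a^3 + 27 b^2 = 4*16^3 + 27*15^2 = 16384 + 6075 = 22459
Delta = -16 * (22459) = -359344
Delta mod 17 = 2

Delta = 2 (mod 17)


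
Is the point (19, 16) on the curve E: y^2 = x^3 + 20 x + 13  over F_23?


Check whether y^2 = x^3 + 20 x + 13 (mod 23) for (x, y) = (19, 16).
LHS: y^2 = 16^2 mod 23 = 3
RHS: x^3 + 20 x + 13 = 19^3 + 20*19 + 13 mod 23 = 7
LHS != RHS

No, not on the curve


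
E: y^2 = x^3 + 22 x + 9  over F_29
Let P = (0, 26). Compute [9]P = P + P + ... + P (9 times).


k = 9 = 1001_2 (binary, LSB first: 1001)
Double-and-add from P = (0, 26):
  bit 0 = 1: acc = O + (0, 26) = (0, 26)
  bit 1 = 0: acc unchanged = (0, 26)
  bit 2 = 0: acc unchanged = (0, 26)
  bit 3 = 1: acc = (0, 26) + (16, 22) = (4, 4)

9P = (4, 4)


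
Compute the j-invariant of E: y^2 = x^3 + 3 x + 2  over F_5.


Delta = -16(4 a^3 + 27 b^2) mod 5 = 4
-1728 * (4 a)^3 = -1728 * (4*3)^3 mod 5 = 1
j = 1 * 4^(-1) mod 5 = 4

j = 4 (mod 5)


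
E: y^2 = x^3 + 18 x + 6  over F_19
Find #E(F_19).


For each x in F_19, count y with y^2 = x^3 + 18 x + 6 mod 19:
  x = 0: RHS = 6, y in [5, 14]  -> 2 point(s)
  x = 1: RHS = 6, y in [5, 14]  -> 2 point(s)
  x = 3: RHS = 11, y in [7, 12]  -> 2 point(s)
  x = 4: RHS = 9, y in [3, 16]  -> 2 point(s)
  x = 6: RHS = 7, y in [8, 11]  -> 2 point(s)
  x = 7: RHS = 0, y in [0]  -> 1 point(s)
  x = 8: RHS = 16, y in [4, 15]  -> 2 point(s)
  x = 9: RHS = 4, y in [2, 17]  -> 2 point(s)
  x = 13: RHS = 5, y in [9, 10]  -> 2 point(s)
  x = 14: RHS = 0, y in [0]  -> 1 point(s)
  x = 16: RHS = 1, y in [1, 18]  -> 2 point(s)
  x = 17: RHS = 0, y in [0]  -> 1 point(s)
  x = 18: RHS = 6, y in [5, 14]  -> 2 point(s)
Affine points: 23. Add the point at infinity: total = 24.

#E(F_19) = 24


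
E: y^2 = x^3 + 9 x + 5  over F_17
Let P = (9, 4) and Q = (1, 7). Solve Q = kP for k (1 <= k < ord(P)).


Enumerate multiples of P until we hit Q = (1, 7):
  1P = (9, 4)
  2P = (1, 10)
  3P = (15, 9)
  4P = (14, 6)
  5P = (3, 12)
  6P = (3, 5)
  7P = (14, 11)
  8P = (15, 8)
  9P = (1, 7)
Match found at i = 9.

k = 9


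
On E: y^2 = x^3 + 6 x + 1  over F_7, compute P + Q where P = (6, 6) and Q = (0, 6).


P != Q, so use the chord formula.
s = (y2 - y1) / (x2 - x1) = (0) / (1) mod 7 = 0
x3 = s^2 - x1 - x2 mod 7 = 0^2 - 6 - 0 = 1
y3 = s (x1 - x3) - y1 mod 7 = 0 * (6 - 1) - 6 = 1

P + Q = (1, 1)


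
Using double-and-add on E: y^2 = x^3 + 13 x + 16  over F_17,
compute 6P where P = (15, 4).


k = 6 = 110_2 (binary, LSB first: 011)
Double-and-add from P = (15, 4):
  bit 0 = 0: acc unchanged = O
  bit 1 = 1: acc = O + (5, 6) = (5, 6)
  bit 2 = 1: acc = (5, 6) + (6, 15) = (2, 4)

6P = (2, 4)


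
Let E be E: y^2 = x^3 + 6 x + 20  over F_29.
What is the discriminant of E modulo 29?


4 a^3 + 27 b^2 = 4*6^3 + 27*20^2 = 864 + 10800 = 11664
Delta = -16 * (11664) = -186624
Delta mod 29 = 20

Delta = 20 (mod 29)


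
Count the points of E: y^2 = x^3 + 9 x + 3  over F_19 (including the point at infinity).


For each x in F_19, count y with y^2 = x^3 + 9 x + 3 mod 19:
  x = 3: RHS = 0, y in [0]  -> 1 point(s)
  x = 6: RHS = 7, y in [8, 11]  -> 2 point(s)
  x = 8: RHS = 17, y in [6, 13]  -> 2 point(s)
  x = 14: RHS = 4, y in [2, 17]  -> 2 point(s)
  x = 15: RHS = 17, y in [6, 13]  -> 2 point(s)
  x = 16: RHS = 6, y in [5, 14]  -> 2 point(s)
Affine points: 11. Add the point at infinity: total = 12.

#E(F_19) = 12


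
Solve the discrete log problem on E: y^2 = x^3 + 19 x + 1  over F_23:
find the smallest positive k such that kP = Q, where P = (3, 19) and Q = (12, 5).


Enumerate multiples of P until we hit Q = (12, 5):
  1P = (3, 19)
  2P = (17, 4)
  3P = (16, 13)
  4P = (20, 3)
  5P = (2, 22)
  6P = (4, 7)
  7P = (22, 2)
  8P = (6, 20)
  9P = (9, 2)
  10P = (12, 18)
  11P = (10, 15)
  12P = (0, 22)
  13P = (21, 22)
  14P = (15, 2)
  15P = (11, 0)
  16P = (15, 21)
  17P = (21, 1)
  18P = (0, 1)
  19P = (10, 8)
  20P = (12, 5)
Match found at i = 20.

k = 20


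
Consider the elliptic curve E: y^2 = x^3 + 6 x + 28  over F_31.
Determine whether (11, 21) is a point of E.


Check whether y^2 = x^3 + 6 x + 28 (mod 31) for (x, y) = (11, 21).
LHS: y^2 = 21^2 mod 31 = 7
RHS: x^3 + 6 x + 28 = 11^3 + 6*11 + 28 mod 31 = 30
LHS != RHS

No, not on the curve


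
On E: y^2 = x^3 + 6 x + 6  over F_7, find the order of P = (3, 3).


Compute successive multiples of P until we hit O:
  1P = (3, 3)
  2P = (5, 0)
  3P = (3, 4)
  4P = O

ord(P) = 4


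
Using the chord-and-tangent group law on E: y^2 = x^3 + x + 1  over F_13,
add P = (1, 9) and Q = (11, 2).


P != Q, so use the chord formula.
s = (y2 - y1) / (x2 - x1) = (6) / (10) mod 13 = 11
x3 = s^2 - x1 - x2 mod 13 = 11^2 - 1 - 11 = 5
y3 = s (x1 - x3) - y1 mod 13 = 11 * (1 - 5) - 9 = 12

P + Q = (5, 12)


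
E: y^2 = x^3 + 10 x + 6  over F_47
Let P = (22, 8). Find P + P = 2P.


Doubling: s = (3 x1^2 + a) / (2 y1)
s = (3*22^2 + 10) / (2*8) mod 47 = 15
x3 = s^2 - 2 x1 mod 47 = 15^2 - 2*22 = 40
y3 = s (x1 - x3) - y1 mod 47 = 15 * (22 - 40) - 8 = 4

2P = (40, 4)


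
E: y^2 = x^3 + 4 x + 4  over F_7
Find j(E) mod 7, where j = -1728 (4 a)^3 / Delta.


Delta = -16(4 a^3 + 27 b^2) mod 7 = 3
-1728 * (4 a)^3 = -1728 * (4*4)^3 mod 7 = 1
j = 1 * 3^(-1) mod 7 = 5

j = 5 (mod 7)


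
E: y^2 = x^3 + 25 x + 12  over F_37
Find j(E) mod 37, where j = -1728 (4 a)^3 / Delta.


Delta = -16(4 a^3 + 27 b^2) mod 37 = 25
-1728 * (4 a)^3 = -1728 * (4*25)^3 mod 37 = 11
j = 11 * 25^(-1) mod 37 = 33

j = 33 (mod 37)


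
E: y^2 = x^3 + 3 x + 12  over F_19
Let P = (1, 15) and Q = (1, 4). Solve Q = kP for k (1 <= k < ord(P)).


Enumerate multiples of P until we hit Q = (1, 4):
  1P = (1, 15)
  2P = (14, 9)
  3P = (5, 0)
  4P = (14, 10)
  5P = (1, 4)
Match found at i = 5.

k = 5


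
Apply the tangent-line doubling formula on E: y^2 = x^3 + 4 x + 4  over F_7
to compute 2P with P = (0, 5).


Doubling: s = (3 x1^2 + a) / (2 y1)
s = (3*0^2 + 4) / (2*5) mod 7 = 6
x3 = s^2 - 2 x1 mod 7 = 6^2 - 2*0 = 1
y3 = s (x1 - x3) - y1 mod 7 = 6 * (0 - 1) - 5 = 3

2P = (1, 3)


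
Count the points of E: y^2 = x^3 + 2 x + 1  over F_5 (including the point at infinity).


For each x in F_5, count y with y^2 = x^3 + 2 x + 1 mod 5:
  x = 0: RHS = 1, y in [1, 4]  -> 2 point(s)
  x = 1: RHS = 4, y in [2, 3]  -> 2 point(s)
  x = 3: RHS = 4, y in [2, 3]  -> 2 point(s)
Affine points: 6. Add the point at infinity: total = 7.

#E(F_5) = 7


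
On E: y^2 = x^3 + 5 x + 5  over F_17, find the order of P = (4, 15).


Compute successive multiples of P until we hit O:
  1P = (4, 15)
  2P = (5, 11)
  3P = (7, 14)
  4P = (8, 9)
  5P = (3, 9)
  6P = (12, 5)
  7P = (10, 1)
  8P = (16, 13)
  ... (continuing to 21P)
  21P = O

ord(P) = 21


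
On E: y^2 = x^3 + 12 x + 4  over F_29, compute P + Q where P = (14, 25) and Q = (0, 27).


P != Q, so use the chord formula.
s = (y2 - y1) / (x2 - x1) = (2) / (15) mod 29 = 4
x3 = s^2 - x1 - x2 mod 29 = 4^2 - 14 - 0 = 2
y3 = s (x1 - x3) - y1 mod 29 = 4 * (14 - 2) - 25 = 23

P + Q = (2, 23)


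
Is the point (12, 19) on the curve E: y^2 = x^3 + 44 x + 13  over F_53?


Check whether y^2 = x^3 + 44 x + 13 (mod 53) for (x, y) = (12, 19).
LHS: y^2 = 19^2 mod 53 = 43
RHS: x^3 + 44 x + 13 = 12^3 + 44*12 + 13 mod 53 = 43
LHS = RHS

Yes, on the curve


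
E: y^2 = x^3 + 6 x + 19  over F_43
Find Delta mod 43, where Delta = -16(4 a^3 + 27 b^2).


4 a^3 + 27 b^2 = 4*6^3 + 27*19^2 = 864 + 9747 = 10611
Delta = -16 * (10611) = -169776
Delta mod 43 = 31

Delta = 31 (mod 43)


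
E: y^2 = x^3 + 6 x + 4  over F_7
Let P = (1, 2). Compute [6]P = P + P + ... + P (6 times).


k = 6 = 110_2 (binary, LSB first: 011)
Double-and-add from P = (1, 2):
  bit 0 = 0: acc unchanged = O
  bit 1 = 1: acc = O + (0, 2) = (0, 2)
  bit 2 = 1: acc = (0, 2) + (4, 6) = (4, 1)

6P = (4, 1)


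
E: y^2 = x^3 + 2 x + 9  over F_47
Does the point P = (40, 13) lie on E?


Check whether y^2 = x^3 + 2 x + 9 (mod 47) for (x, y) = (40, 13).
LHS: y^2 = 13^2 mod 47 = 28
RHS: x^3 + 2 x + 9 = 40^3 + 2*40 + 9 mod 47 = 28
LHS = RHS

Yes, on the curve


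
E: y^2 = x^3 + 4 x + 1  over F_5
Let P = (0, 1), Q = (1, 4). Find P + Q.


P != Q, so use the chord formula.
s = (y2 - y1) / (x2 - x1) = (3) / (1) mod 5 = 3
x3 = s^2 - x1 - x2 mod 5 = 3^2 - 0 - 1 = 3
y3 = s (x1 - x3) - y1 mod 5 = 3 * (0 - 3) - 1 = 0

P + Q = (3, 0)


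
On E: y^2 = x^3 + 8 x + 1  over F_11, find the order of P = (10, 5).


Compute successive multiples of P until we hit O:
  1P = (10, 5)
  2P = (2, 6)
  3P = (4, 8)
  4P = (0, 1)
  5P = (6, 1)
  6P = (7, 9)
  7P = (8, 7)
  8P = (5, 1)
  ... (continuing to 17P)
  17P = O

ord(P) = 17


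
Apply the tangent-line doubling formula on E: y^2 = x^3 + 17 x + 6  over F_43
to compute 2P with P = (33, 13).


Doubling: s = (3 x1^2 + a) / (2 y1)
s = (3*33^2 + 17) / (2*13) mod 43 = 37
x3 = s^2 - 2 x1 mod 43 = 37^2 - 2*33 = 13
y3 = s (x1 - x3) - y1 mod 43 = 37 * (33 - 13) - 13 = 39

2P = (13, 39)


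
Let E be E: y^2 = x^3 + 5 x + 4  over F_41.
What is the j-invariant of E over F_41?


Delta = -16(4 a^3 + 27 b^2) mod 41 = 12
-1728 * (4 a)^3 = -1728 * (4*5)^3 mod 41 = 11
j = 11 * 12^(-1) mod 41 = 18

j = 18 (mod 41)


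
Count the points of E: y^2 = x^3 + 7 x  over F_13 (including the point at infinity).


For each x in F_13, count y with y^2 = x^3 + 7 x + 0 mod 13:
  x = 0: RHS = 0, y in [0]  -> 1 point(s)
  x = 2: RHS = 9, y in [3, 10]  -> 2 point(s)
  x = 3: RHS = 9, y in [3, 10]  -> 2 point(s)
  x = 4: RHS = 1, y in [1, 12]  -> 2 point(s)
  x = 5: RHS = 4, y in [2, 11]  -> 2 point(s)
  x = 8: RHS = 9, y in [3, 10]  -> 2 point(s)
  x = 9: RHS = 12, y in [5, 8]  -> 2 point(s)
  x = 10: RHS = 4, y in [2, 11]  -> 2 point(s)
  x = 11: RHS = 4, y in [2, 11]  -> 2 point(s)
Affine points: 17. Add the point at infinity: total = 18.

#E(F_13) = 18


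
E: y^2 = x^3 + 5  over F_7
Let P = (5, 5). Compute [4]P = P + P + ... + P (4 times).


k = 4 = 100_2 (binary, LSB first: 001)
Double-and-add from P = (5, 5):
  bit 0 = 0: acc unchanged = O
  bit 1 = 0: acc unchanged = O
  bit 2 = 1: acc = O + (3, 5) = (3, 5)

4P = (3, 5)


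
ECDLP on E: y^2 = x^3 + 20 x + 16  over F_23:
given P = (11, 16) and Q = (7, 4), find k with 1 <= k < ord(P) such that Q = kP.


Enumerate multiples of P until we hit Q = (7, 4):
  1P = (11, 16)
  2P = (14, 2)
  3P = (7, 19)
  4P = (7, 4)
Match found at i = 4.

k = 4


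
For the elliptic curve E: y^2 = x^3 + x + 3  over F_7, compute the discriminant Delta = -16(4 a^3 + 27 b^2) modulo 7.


4 a^3 + 27 b^2 = 4*1^3 + 27*3^2 = 4 + 243 = 247
Delta = -16 * (247) = -3952
Delta mod 7 = 3

Delta = 3 (mod 7)


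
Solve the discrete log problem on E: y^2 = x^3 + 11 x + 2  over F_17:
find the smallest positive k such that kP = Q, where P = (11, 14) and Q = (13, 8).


Enumerate multiples of P until we hit Q = (13, 8):
  1P = (11, 14)
  2P = (12, 3)
  3P = (13, 8)
Match found at i = 3.

k = 3


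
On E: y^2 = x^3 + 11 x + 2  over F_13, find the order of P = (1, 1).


Compute successive multiples of P until we hit O:
  1P = (1, 1)
  2P = (8, 2)
  3P = (8, 11)
  4P = (1, 12)
  5P = O

ord(P) = 5


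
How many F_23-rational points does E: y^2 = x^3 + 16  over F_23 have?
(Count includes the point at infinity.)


For each x in F_23, count y with y^2 = x^3 + 0 x + 16 mod 23:
  x = 0: RHS = 16, y in [4, 19]  -> 2 point(s)
  x = 2: RHS = 1, y in [1, 22]  -> 2 point(s)
  x = 5: RHS = 3, y in [7, 16]  -> 2 point(s)
  x = 6: RHS = 2, y in [5, 18]  -> 2 point(s)
  x = 9: RHS = 9, y in [3, 20]  -> 2 point(s)
  x = 10: RHS = 4, y in [2, 21]  -> 2 point(s)
  x = 11: RHS = 13, y in [6, 17]  -> 2 point(s)
  x = 14: RHS = 0, y in [0]  -> 1 point(s)
  x = 16: RHS = 18, y in [8, 15]  -> 2 point(s)
  x = 18: RHS = 6, y in [11, 12]  -> 2 point(s)
  x = 20: RHS = 12, y in [9, 14]  -> 2 point(s)
  x = 21: RHS = 8, y in [10, 13]  -> 2 point(s)
Affine points: 23. Add the point at infinity: total = 24.

#E(F_23) = 24


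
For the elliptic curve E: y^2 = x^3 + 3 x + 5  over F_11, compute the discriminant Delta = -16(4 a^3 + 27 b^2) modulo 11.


4 a^3 + 27 b^2 = 4*3^3 + 27*5^2 = 108 + 675 = 783
Delta = -16 * (783) = -12528
Delta mod 11 = 1

Delta = 1 (mod 11)


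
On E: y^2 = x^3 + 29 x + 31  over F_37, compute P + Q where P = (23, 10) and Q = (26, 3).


P != Q, so use the chord formula.
s = (y2 - y1) / (x2 - x1) = (30) / (3) mod 37 = 10
x3 = s^2 - x1 - x2 mod 37 = 10^2 - 23 - 26 = 14
y3 = s (x1 - x3) - y1 mod 37 = 10 * (23 - 14) - 10 = 6

P + Q = (14, 6)


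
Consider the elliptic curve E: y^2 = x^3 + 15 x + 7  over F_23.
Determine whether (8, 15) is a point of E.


Check whether y^2 = x^3 + 15 x + 7 (mod 23) for (x, y) = (8, 15).
LHS: y^2 = 15^2 mod 23 = 18
RHS: x^3 + 15 x + 7 = 8^3 + 15*8 + 7 mod 23 = 18
LHS = RHS

Yes, on the curve


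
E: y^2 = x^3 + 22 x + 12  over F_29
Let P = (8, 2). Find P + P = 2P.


Doubling: s = (3 x1^2 + a) / (2 y1)
s = (3*8^2 + 22) / (2*2) mod 29 = 10
x3 = s^2 - 2 x1 mod 29 = 10^2 - 2*8 = 26
y3 = s (x1 - x3) - y1 mod 29 = 10 * (8 - 26) - 2 = 21

2P = (26, 21)


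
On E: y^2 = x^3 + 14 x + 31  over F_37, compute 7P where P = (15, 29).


k = 7 = 111_2 (binary, LSB first: 111)
Double-and-add from P = (15, 29):
  bit 0 = 1: acc = O + (15, 29) = (15, 29)
  bit 1 = 1: acc = (15, 29) + (28, 29) = (31, 8)
  bit 2 = 1: acc = (31, 8) + (29, 31) = (26, 27)

7P = (26, 27)


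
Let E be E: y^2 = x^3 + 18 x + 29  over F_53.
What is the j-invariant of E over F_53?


Delta = -16(4 a^3 + 27 b^2) mod 53 = 34
-1728 * (4 a)^3 = -1728 * (4*18)^3 mod 53 = 38
j = 38 * 34^(-1) mod 53 = 51

j = 51 (mod 53)


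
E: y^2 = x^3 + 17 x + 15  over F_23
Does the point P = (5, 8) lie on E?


Check whether y^2 = x^3 + 17 x + 15 (mod 23) for (x, y) = (5, 8).
LHS: y^2 = 8^2 mod 23 = 18
RHS: x^3 + 17 x + 15 = 5^3 + 17*5 + 15 mod 23 = 18
LHS = RHS

Yes, on the curve
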